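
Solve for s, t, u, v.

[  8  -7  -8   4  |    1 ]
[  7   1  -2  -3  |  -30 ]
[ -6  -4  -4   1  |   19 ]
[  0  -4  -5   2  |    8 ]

(-2, -3, 2, 3)

Forward elimination on [A|b]:
R2 <- R2 - (7/8)*R1:  [      0    57/8       5   -13/2  -247/8 ]
R3 <- R3 - (-3/4)*R1:  [     0  -37/4    -10      4   79/4 ]
R3 <- R3 - (-74/57)*R2:  [       0        0  -200/57  -253/57    -61/3 ]
R4 <- R4 - (-32/57)*R2:  [       0        0  -125/57   -94/57    -28/3 ]
R4 <- R4 - (5/8)*R3:  [    0     0     0   9/8  27/8 ]
Row echelon form:
[ 8    -7       -8        4  |       1 ]
[ 0  57/8        5    -13/2  |  -247/8 ]
[ 0     0  -200/57  -253/57  |   -61/3 ]
[ 0     0        0      9/8  |    27/8 ]
Back-substitution:
v = (27/8) / (9/8) = 3
u = (-61/3 - (-253/57)*(3)) / (-200/57) = 2
t = (-247/8 - (5)*(2) - (-13/2)*(3)) / (57/8) = -3
s = (1 - (-7)*(-3) - (-8)*(2) - (4)*(3)) / 8 = -2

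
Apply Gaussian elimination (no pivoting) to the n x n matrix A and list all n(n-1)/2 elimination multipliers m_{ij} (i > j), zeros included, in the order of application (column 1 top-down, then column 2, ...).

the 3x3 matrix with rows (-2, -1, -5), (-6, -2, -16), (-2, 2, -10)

Forward elimination:
R2 <- R2 - (3)*R1:  [  0   1  -1 ]
R3 <- R3 - (1)*R1:  [  0   3  -5 ]
R3 <- R3 - (3)*R2:  [  0   0  -2 ]
Multipliers (in order of application): m_{21} = 3, m_{31} = 1, m_{32} = 3

multipliers: 3, 1, 3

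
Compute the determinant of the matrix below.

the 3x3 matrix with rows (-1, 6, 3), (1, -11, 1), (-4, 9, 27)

det(A) = 15

Forward elimination:
R2 <- R2 - (-1)*R1:  [  0  -5   4 ]
R3 <- R3 - (4)*R1:  [   0  -15   15 ]
R3 <- R3 - (3)*R2:  [ 0  0  3 ]
Upper-triangular form:
[ -1   6  3 ]
[  0  -5  4 ]
[  0   0  3 ]
det(A) = (-1)^0 * (-1) * (-5) * (3) = 15  (0 row swaps -> sign +1)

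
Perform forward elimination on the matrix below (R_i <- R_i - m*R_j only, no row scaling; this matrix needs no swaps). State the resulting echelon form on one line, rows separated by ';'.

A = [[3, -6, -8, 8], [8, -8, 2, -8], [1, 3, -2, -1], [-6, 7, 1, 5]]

REF = [3 -6 -8 8; 0 8 70/3 -88/3; 0 0 -167/12 44/3; 0 0 0 372/167]

Forward elimination:
R2 <- R2 - (8/3)*R1:  [     0      8   70/3  -88/3 ]
R3 <- R3 - (1/3)*R1:  [     0      5    2/3  -11/3 ]
R4 <- R4 - (-2)*R1:  [   0   -5  -15   21 ]
R3 <- R3 - (5/8)*R2:  [       0        0  -167/12     44/3 ]
R4 <- R4 - (-5/8)*R2:  [     0      0  -5/12    8/3 ]
R4 <- R4 - (5/167)*R3:  [       0        0        0  372/167 ]
Row echelon form:
[ 3  -6       -8        8 ]
[ 0   8     70/3    -88/3 ]
[ 0   0  -167/12     44/3 ]
[ 0   0        0  372/167 ]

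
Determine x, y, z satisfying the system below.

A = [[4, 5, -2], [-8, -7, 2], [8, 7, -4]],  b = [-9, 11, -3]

Forward elimination on [A|b]:
R2 <- R2 - (-2)*R1:  [  0   3  -2  -7 ]
R3 <- R3 - (2)*R1:  [  0  -3   0  15 ]
R3 <- R3 - (-1)*R2:  [  0   0  -2   8 ]
Row echelon form:
[ 4  5  -2  |  -9 ]
[ 0  3  -2  |  -7 ]
[ 0  0  -2  |   8 ]
Back-substitution:
z = (8) / -2 = -4
y = (-7 - (-2)*(-4)) / 3 = -5
x = (-9 - (5)*(-5) - (-2)*(-4)) / 4 = 2

(2, -5, -4)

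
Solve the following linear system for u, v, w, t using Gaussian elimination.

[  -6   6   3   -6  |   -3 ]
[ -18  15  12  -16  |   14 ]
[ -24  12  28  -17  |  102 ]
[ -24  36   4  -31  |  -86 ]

Forward elimination on [A|b]:
R2 <- R2 - (3)*R1:  [  0  -3   3   2  23 ]
R3 <- R3 - (4)*R1:  [   0  -12   16    7  114 ]
R4 <- R4 - (4)*R1:  [   0   12   -8   -7  -74 ]
R3 <- R3 - (4)*R2:  [  0   0   4  -1  22 ]
R4 <- R4 - (-4)*R2:  [  0   0   4   1  18 ]
R4 <- R4 - (1)*R3:  [  0   0   0   2  -4 ]
Row echelon form:
[ -6   6  3  -6  |  -3 ]
[  0  -3  3   2  |  23 ]
[  0   0  4  -1  |  22 ]
[  0   0  0   2  |  -4 ]
Back-substitution:
t = (-4) / 2 = -2
w = (22 - (-1)*(-2)) / 4 = 5
v = (23 - (3)*(5) - (2)*(-2)) / -3 = -4
u = (-3 - (6)*(-4) - (3)*(5) - (-6)*(-2)) / -6 = 1

(1, -4, 5, -2)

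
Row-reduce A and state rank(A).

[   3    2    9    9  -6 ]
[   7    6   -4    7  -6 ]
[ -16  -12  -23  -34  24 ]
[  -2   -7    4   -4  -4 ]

Row reduction:
R2 <- R2 - (7/3)*R1:  [   0  4/3  -25  -14    8 ]
R3 <- R3 - (-16/3)*R1:  [    0  -4/3    25    14    -8 ]
R4 <- R4 - (-2/3)*R1:  [     0  -17/3     10      2     -8 ]
R3 <- R3 - (-1)*R2:  [ 0  0  0  0  0 ]
R4 <- R4 - (-17/4)*R2:  [      0       0  -385/4  -115/2      26 ]
R3 <-> R4   (pivot in column 3 was zero)
[ 3    2       9       9  -6 ]
[ 0  4/3     -25     -14   8 ]
[ 0    0  -385/4  -115/2  26 ]
[ 0    0       0       0   0 ]
Row echelon form:
[ 3    2       9       9  -6 ]
[ 0  4/3     -25     -14   8 ]
[ 0    0  -385/4  -115/2  26 ]
[ 0    0       0       0   0 ]
Nonzero rows / pivot columns: 3

rank(A) = 3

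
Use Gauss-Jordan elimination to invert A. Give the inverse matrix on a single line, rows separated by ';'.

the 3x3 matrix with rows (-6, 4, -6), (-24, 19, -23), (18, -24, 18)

Gauss-Jordan on [A | I]:
R1 <- (1/-6)*R1:  [    1  -2/3     1  |  -1/6     0     0 ]
R2 <- R2 - (-24)*R1:  [  0   3   1  |  -4   1   0 ]
R3 <- R3 - (18)*R1:  [   0  -12    0  |    3    0    1 ]
R2 <- (1/3)*R2:  [    0     1   1/3  |  -4/3   1/3     0 ]
R1 <- R1 - (-2/3)*R2:  [      1       0    11/9  |  -19/18     2/9       0 ]
R3 <- R3 - (-12)*R2:  [   0    0    4  |  -13    4    1 ]
R3 <- (1/4)*R3:  [     0      0      1  |  -13/4      1    1/4 ]
R1 <- R1 - (11/9)*R3:  [      1       0       0  |   35/12      -1  -11/36 ]
R2 <- R2 - (1/3)*R3:  [     0      1      0  |   -1/4      0  -1/12 ]
Right block of [I | A^{-1}] is the inverse:
[ 35/12  -1  -11/36 ]
[  -1/4   0   -1/12 ]
[ -13/4   1     1/4 ]

inverse = [35/12 -1 -11/36; -1/4 0 -1/12; -13/4 1 1/4]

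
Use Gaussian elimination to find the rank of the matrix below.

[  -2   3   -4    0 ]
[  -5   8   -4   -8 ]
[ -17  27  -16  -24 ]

Row reduction:
R2 <- R2 - (5/2)*R1:  [   0  1/2    6   -8 ]
R3 <- R3 - (17/2)*R1:  [   0  3/2   18  -24 ]
R3 <- R3 - (3)*R2:  [ 0  0  0  0 ]
Row echelon form:
[ -2    3  -4   0 ]
[  0  1/2   6  -8 ]
[  0    0   0   0 ]
Nonzero rows / pivot columns: 2

rank(A) = 2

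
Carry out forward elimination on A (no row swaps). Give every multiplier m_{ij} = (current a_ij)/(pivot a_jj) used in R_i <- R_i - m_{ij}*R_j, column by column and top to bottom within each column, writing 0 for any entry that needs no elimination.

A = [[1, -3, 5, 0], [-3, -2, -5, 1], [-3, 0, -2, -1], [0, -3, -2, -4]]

multipliers: -3, -3, 0, 9/11, 3/11, -52/53

Forward elimination:
R2 <- R2 - (-3)*R1:  [   0  -11   10    1 ]
R3 <- R3 - (-3)*R1:  [  0  -9  13  -1 ]
R4: entry in column 1 is already 0 -> m_{41} = 0 (no row operation needed)
R3 <- R3 - (9/11)*R2:  [      0       0   53/11  -20/11 ]
R4 <- R4 - (3/11)*R2:  [      0       0  -52/11  -47/11 ]
R4 <- R4 - (-52/53)*R3:  [       0        0        0  -321/53 ]
Multipliers (in order of application): m_{21} = -3, m_{31} = -3, m_{41} = 0, m_{32} = 9/11, m_{42} = 3/11, m_{43} = -52/53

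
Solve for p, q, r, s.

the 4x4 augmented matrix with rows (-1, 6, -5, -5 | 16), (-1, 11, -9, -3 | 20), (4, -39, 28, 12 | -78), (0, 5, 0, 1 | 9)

Forward elimination on [A|b]:
R2 <- R2 - (1)*R1:  [  0   5  -4   2   4 ]
R3 <- R3 - (-4)*R1:  [   0  -15    8   -8  -14 ]
R3 <- R3 - (-3)*R2:  [  0   0  -4  -2  -2 ]
R4 <- R4 - (1)*R2:  [  0   0   4  -1   5 ]
R4 <- R4 - (-1)*R3:  [  0   0   0  -3   3 ]
Row echelon form:
[ -1  6  -5  -5  |  16 ]
[  0  5  -4   2  |   4 ]
[  0  0  -4  -2  |  -2 ]
[  0  0   0  -3  |   3 ]
Back-substitution:
s = (3) / -3 = -1
r = (-2 - (-2)*(-1)) / -4 = 1
q = (4 - (-4)*(1) - (2)*(-1)) / 5 = 2
p = (16 - (6)*(2) - (-5)*(1) - (-5)*(-1)) / -1 = -4

(-4, 2, 1, -1)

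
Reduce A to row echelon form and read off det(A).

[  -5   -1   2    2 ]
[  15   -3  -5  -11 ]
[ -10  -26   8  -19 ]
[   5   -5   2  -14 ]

det(A) = 270

Forward elimination:
R2 <- R2 - (-3)*R1:  [  0  -6   1  -5 ]
R3 <- R3 - (2)*R1:  [   0  -24    4  -23 ]
R4 <- R4 - (-1)*R1:  [   0   -6    4  -12 ]
R3 <- R3 - (4)*R2:  [  0   0   0  -3 ]
R4 <- R4 - (1)*R2:  [  0   0   3  -7 ]
R3 <-> R4   (pivot in column 3 was zero)
[ -5  -1  2   2 ]
[  0  -6  1  -5 ]
[  0   0  3  -7 ]
[  0   0  0  -3 ]
Upper-triangular form:
[ -5  -1  2   2 ]
[  0  -6  1  -5 ]
[  0   0  3  -7 ]
[  0   0  0  -3 ]
det(A) = (-1)^1 * (-5) * (-6) * (3) * (-3) = 270  (1 row swap -> sign -1)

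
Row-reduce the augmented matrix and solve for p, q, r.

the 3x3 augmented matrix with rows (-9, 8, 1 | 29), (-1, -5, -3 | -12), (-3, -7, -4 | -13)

(-2, 1, 3)

Forward elimination on [A|b]:
R2 <- R2 - (1/9)*R1:  [      0   -53/9   -28/9  -137/9 ]
R3 <- R3 - (1/3)*R1:  [     0  -29/3  -13/3  -68/3 ]
R3 <- R3 - (87/53)*R2:  [      0       0   41/53  123/53 ]
Row echelon form:
[ -9      8      1  |      29 ]
[  0  -53/9  -28/9  |  -137/9 ]
[  0      0  41/53  |  123/53 ]
Back-substitution:
r = (123/53) / (41/53) = 3
q = (-137/9 - (-28/9)*(3)) / (-53/9) = 1
p = (29 - (8)*(1) - (1)*(3)) / -9 = -2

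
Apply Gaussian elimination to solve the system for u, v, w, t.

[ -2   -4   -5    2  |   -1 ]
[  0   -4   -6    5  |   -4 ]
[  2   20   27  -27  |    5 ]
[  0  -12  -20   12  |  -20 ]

(-4, 2, 1, 2)

Forward elimination on [A|b]:
R3 <- R3 - (-1)*R1:  [   0   16   22  -25    4 ]
R3 <- R3 - (-4)*R2:  [   0    0   -2   -5  -12 ]
R4 <- R4 - (3)*R2:  [  0   0  -2  -3  -8 ]
R4 <- R4 - (1)*R3:  [ 0  0  0  2  4 ]
Row echelon form:
[ -2  -4  -5   2  |   -1 ]
[  0  -4  -6   5  |   -4 ]
[  0   0  -2  -5  |  -12 ]
[  0   0   0   2  |    4 ]
Back-substitution:
t = (4) / 2 = 2
w = (-12 - (-5)*(2)) / -2 = 1
v = (-4 - (-6)*(1) - (5)*(2)) / -4 = 2
u = (-1 - (-4)*(2) - (-5)*(1) - (2)*(2)) / -2 = -4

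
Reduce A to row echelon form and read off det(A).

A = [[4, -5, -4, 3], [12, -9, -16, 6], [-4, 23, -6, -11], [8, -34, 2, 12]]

det(A) = -144

Forward elimination:
R2 <- R2 - (3)*R1:  [  0   6  -4  -3 ]
R3 <- R3 - (-1)*R1:  [   0   18  -10   -8 ]
R4 <- R4 - (2)*R1:  [   0  -24   10    6 ]
R3 <- R3 - (3)*R2:  [ 0  0  2  1 ]
R4 <- R4 - (-4)*R2:  [  0   0  -6  -6 ]
R4 <- R4 - (-3)*R3:  [  0   0   0  -3 ]
Upper-triangular form:
[ 4  -5  -4   3 ]
[ 0   6  -4  -3 ]
[ 0   0   2   1 ]
[ 0   0   0  -3 ]
det(A) = (-1)^0 * (4) * (6) * (2) * (-3) = -144  (0 row swaps -> sign +1)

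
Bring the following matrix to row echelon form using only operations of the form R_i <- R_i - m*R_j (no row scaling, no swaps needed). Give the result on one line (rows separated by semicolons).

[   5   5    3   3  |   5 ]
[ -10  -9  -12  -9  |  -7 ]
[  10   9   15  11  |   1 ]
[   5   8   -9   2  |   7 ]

Forward elimination:
R2 <- R2 - (-2)*R1:  [  0   1  -6  -3   3 ]
R3 <- R3 - (2)*R1:  [  0  -1   9   5  -9 ]
R4 <- R4 - (1)*R1:  [   0    3  -12   -1    2 ]
R3 <- R3 - (-1)*R2:  [  0   0   3   2  -6 ]
R4 <- R4 - (3)*R2:  [  0   0   6   8  -7 ]
R4 <- R4 - (2)*R3:  [ 0  0  0  4  5 ]
Row echelon form:
[ 5  5   3   3  |   5 ]
[ 0  1  -6  -3  |   3 ]
[ 0  0   3   2  |  -6 ]
[ 0  0   0   4  |   5 ]

REF = [5 5 3 3 5; 0 1 -6 -3 3; 0 0 3 2 -6; 0 0 0 4 5]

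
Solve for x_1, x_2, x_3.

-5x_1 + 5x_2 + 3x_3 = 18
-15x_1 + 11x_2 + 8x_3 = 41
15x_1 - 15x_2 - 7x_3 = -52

(0, 3, 1)

Forward elimination on [A|b]:
R2 <- R2 - (3)*R1:  [   0   -4   -1  -13 ]
R3 <- R3 - (-3)*R1:  [ 0  0  2  2 ]
Row echelon form:
[ -5   5   3  |   18 ]
[  0  -4  -1  |  -13 ]
[  0   0   2  |    2 ]
Back-substitution:
x_3 = (2) / 2 = 1
x_2 = (-13 - (-1)*(1)) / -4 = 3
x_1 = (18 - (5)*(3) - (3)*(1)) / -5 = 0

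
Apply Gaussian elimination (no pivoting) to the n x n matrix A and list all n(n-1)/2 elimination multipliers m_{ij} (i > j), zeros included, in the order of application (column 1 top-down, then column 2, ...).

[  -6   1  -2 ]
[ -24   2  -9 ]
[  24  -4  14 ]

Forward elimination:
R2 <- R2 - (4)*R1:  [  0  -2  -1 ]
R3 <- R3 - (-4)*R1:  [ 0  0  6 ]
R3: entry in column 2 is already 0 -> m_{32} = 0 (no row operation needed)
Multipliers (in order of application): m_{21} = 4, m_{31} = -4, m_{32} = 0

multipliers: 4, -4, 0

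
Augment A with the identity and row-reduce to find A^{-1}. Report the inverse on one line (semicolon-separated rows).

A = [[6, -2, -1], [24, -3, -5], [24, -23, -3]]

inverse = [53/30 -17/60 -7/60; 4/5 -1/10 -1/10; 8 -3/2 -1/2]

Gauss-Jordan on [A | I]:
R1 <- (1/6)*R1:  [    1  -1/3  -1/6  |   1/6     0     0 ]
R2 <- R2 - (24)*R1:  [  0   5  -1  |  -4   1   0 ]
R3 <- R3 - (24)*R1:  [   0  -15    1  |   -4    0    1 ]
R2 <- (1/5)*R2:  [    0     1  -1/5  |  -4/5   1/5     0 ]
R1 <- R1 - (-1/3)*R2:  [     1      0  -7/30  |  -1/10   1/15      0 ]
R3 <- R3 - (-15)*R2:  [   0    0   -2  |  -16    3    1 ]
R3 <- (1/-2)*R3:  [    0     0     1  |     8  -3/2  -1/2 ]
R1 <- R1 - (-7/30)*R3:  [      1       0       0  |   53/30  -17/60   -7/60 ]
R2 <- R2 - (-1/5)*R3:  [     0      1      0  |    4/5  -1/10  -1/10 ]
Right block of [I | A^{-1}] is the inverse:
[ 53/30  -17/60  -7/60 ]
[   4/5   -1/10  -1/10 ]
[     8    -3/2   -1/2 ]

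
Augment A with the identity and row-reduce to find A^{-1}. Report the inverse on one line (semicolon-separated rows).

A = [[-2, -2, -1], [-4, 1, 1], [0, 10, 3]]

Gauss-Jordan on [A | I]:
R1 <- (1/-2)*R1:  [    1     1   1/2  |  -1/2     0     0 ]
R2 <- R2 - (-4)*R1:  [  0   5   3  |  -2   1   0 ]
R2 <- (1/5)*R2:  [    0     1   3/5  |  -2/5   1/5     0 ]
R1 <- R1 - (1)*R2:  [     1      0  -1/10  |  -1/10   -1/5      0 ]
R3 <- R3 - (10)*R2:  [  0   0  -3  |   4  -2   1 ]
R3 <- (1/-3)*R3:  [    0     0     1  |  -4/3   2/3  -1/3 ]
R1 <- R1 - (-1/10)*R3:  [     1      0      0  |  -7/30  -2/15  -1/30 ]
R2 <- R2 - (3/5)*R3:  [    0     1     0  |   2/5  -1/5   1/5 ]
Right block of [I | A^{-1}] is the inverse:
[ -7/30  -2/15  -1/30 ]
[   2/5   -1/5    1/5 ]
[  -4/3    2/3   -1/3 ]

inverse = [-7/30 -2/15 -1/30; 2/5 -1/5 1/5; -4/3 2/3 -1/3]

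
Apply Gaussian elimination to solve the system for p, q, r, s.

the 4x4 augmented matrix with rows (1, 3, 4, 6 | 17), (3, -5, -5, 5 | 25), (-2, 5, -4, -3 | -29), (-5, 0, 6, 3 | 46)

Forward elimination on [A|b]:
R2 <- R2 - (3)*R1:  [   0  -14  -17  -13  -26 ]
R3 <- R3 - (-2)*R1:  [  0  11   4   9   5 ]
R4 <- R4 - (-5)*R1:  [   0   15   26   33  131 ]
R3 <- R3 - (-11/14)*R2:  [       0        0  -131/14   -17/14   -108/7 ]
R4 <- R4 - (-15/14)*R2:  [      0       0  109/14  267/14   722/7 ]
R4 <- R4 - (-109/131)*R3:  [         0          0          0   2366/131  11830/131 ]
Row echelon form:
[ 1    3        4         6  |         17 ]
[ 0  -14      -17       -13  |        -26 ]
[ 0    0  -131/14    -17/14  |     -108/7 ]
[ 0    0        0  2366/131  |  11830/131 ]
Back-substitution:
s = (11830/131) / (2366/131) = 5
r = (-108/7 - (-17/14)*(5)) / (-131/14) = 1
q = (-26 - (-17)*(1) - (-13)*(5)) / -14 = -4
p = (17 - (3)*(-4) - (4)*(1) - (6)*(5)) / 1 = -5

(-5, -4, 1, 5)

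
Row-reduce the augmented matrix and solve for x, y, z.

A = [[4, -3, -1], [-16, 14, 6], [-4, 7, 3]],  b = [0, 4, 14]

(3, 5, -3)

Forward elimination on [A|b]:
R2 <- R2 - (-4)*R1:  [ 0  2  2  4 ]
R3 <- R3 - (-1)*R1:  [  0   4   2  14 ]
R3 <- R3 - (2)*R2:  [  0   0  -2   6 ]
Row echelon form:
[ 4  -3  -1  |  0 ]
[ 0   2   2  |  4 ]
[ 0   0  -2  |  6 ]
Back-substitution:
z = (6) / -2 = -3
y = (4 - (2)*(-3)) / 2 = 5
x = (0 - (-3)*(5) - (-1)*(-3)) / 4 = 3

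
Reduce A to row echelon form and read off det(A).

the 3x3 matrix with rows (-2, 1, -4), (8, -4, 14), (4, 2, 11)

det(A) = -16

Forward elimination:
R2 <- R2 - (-4)*R1:  [  0   0  -2 ]
R3 <- R3 - (-2)*R1:  [ 0  4  3 ]
R2 <-> R3   (pivot in column 2 was zero)
[ -2  1  -4 ]
[  0  4   3 ]
[  0  0  -2 ]
Upper-triangular form:
[ -2  1  -4 ]
[  0  4   3 ]
[  0  0  -2 ]
det(A) = (-1)^1 * (-2) * (4) * (-2) = -16  (1 row swap -> sign -1)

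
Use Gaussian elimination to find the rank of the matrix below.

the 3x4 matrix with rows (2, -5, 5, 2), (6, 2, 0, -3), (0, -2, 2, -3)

Row reduction:
R2 <- R2 - (3)*R1:  [   0   17  -15   -9 ]
R3 <- R3 - (-2/17)*R2:  [      0       0    4/17  -69/17 ]
Row echelon form:
[ 2  -5     5       2 ]
[ 0  17   -15      -9 ]
[ 0   0  4/17  -69/17 ]
Nonzero rows / pivot columns: 3

rank(A) = 3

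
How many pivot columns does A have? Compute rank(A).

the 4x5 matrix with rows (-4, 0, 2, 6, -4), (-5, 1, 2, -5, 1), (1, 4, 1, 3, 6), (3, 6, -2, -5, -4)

Row reduction:
R2 <- R2 - (5/4)*R1:  [     0      1   -1/2  -25/2      6 ]
R3 <- R3 - (-1/4)*R1:  [   0    4  3/2  9/2    5 ]
R4 <- R4 - (-3/4)*R1:  [    0     6  -1/2  -1/2    -7 ]
R3 <- R3 - (4)*R2:  [     0      0    7/2  109/2    -19 ]
R4 <- R4 - (6)*R2:  [     0      0    5/2  149/2    -43 ]
R4 <- R4 - (5/7)*R3:  [      0       0       0   249/7  -206/7 ]
Row echelon form:
[ -4  0     2      6      -4 ]
[  0  1  -1/2  -25/2       6 ]
[  0  0   7/2  109/2     -19 ]
[  0  0     0  249/7  -206/7 ]
Nonzero rows / pivot columns: 4

rank(A) = 4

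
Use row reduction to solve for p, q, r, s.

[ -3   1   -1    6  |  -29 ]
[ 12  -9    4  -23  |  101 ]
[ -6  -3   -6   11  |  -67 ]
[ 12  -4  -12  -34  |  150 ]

Forward elimination on [A|b]:
R2 <- R2 - (-4)*R1:  [   0   -5    0    1  -15 ]
R3 <- R3 - (2)*R1:  [  0  -5  -4  -1  -9 ]
R4 <- R4 - (-4)*R1:  [   0    0  -16  -10   34 ]
R3 <- R3 - (1)*R2:  [  0   0  -4  -2   6 ]
R4 <- R4 - (4)*R3:  [  0   0   0  -2  10 ]
Row echelon form:
[ -3   1  -1   6  |  -29 ]
[  0  -5   0   1  |  -15 ]
[  0   0  -4  -2  |    6 ]
[  0   0   0  -2  |   10 ]
Back-substitution:
s = (10) / -2 = -5
r = (6 - (-2)*(-5)) / -4 = 1
q = (-15 - (1)*(-5)) / -5 = 2
p = (-29 - (1)*(2) - (-1)*(1) - (6)*(-5)) / -3 = 0

(0, 2, 1, -5)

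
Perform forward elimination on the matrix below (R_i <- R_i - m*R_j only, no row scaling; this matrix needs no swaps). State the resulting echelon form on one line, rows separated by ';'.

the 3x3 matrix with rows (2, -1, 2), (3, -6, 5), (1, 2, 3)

REF = [2 -1 2; 0 -9/2 2; 0 0 28/9]

Forward elimination:
R2 <- R2 - (3/2)*R1:  [    0  -9/2     2 ]
R3 <- R3 - (1/2)*R1:  [   0  5/2    2 ]
R3 <- R3 - (-5/9)*R2:  [    0     0  28/9 ]
Row echelon form:
[ 2    -1     2 ]
[ 0  -9/2     2 ]
[ 0     0  28/9 ]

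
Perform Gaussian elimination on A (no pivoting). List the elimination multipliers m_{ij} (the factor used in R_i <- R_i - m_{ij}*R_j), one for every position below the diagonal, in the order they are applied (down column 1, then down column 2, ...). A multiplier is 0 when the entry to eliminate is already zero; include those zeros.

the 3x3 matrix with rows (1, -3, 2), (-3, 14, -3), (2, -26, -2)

multipliers: -3, 2, -4

Forward elimination:
R2 <- R2 - (-3)*R1:  [ 0  5  3 ]
R3 <- R3 - (2)*R1:  [   0  -20   -6 ]
R3 <- R3 - (-4)*R2:  [ 0  0  6 ]
Multipliers (in order of application): m_{21} = -3, m_{31} = 2, m_{32} = -4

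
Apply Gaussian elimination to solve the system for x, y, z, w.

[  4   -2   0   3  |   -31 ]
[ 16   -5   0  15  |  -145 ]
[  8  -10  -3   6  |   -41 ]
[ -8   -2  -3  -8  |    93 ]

(-5, -2, -3, -5)

Forward elimination on [A|b]:
R2 <- R2 - (4)*R1:  [   0    3    0    3  -21 ]
R3 <- R3 - (2)*R1:  [  0  -6  -3   0  21 ]
R4 <- R4 - (-2)*R1:  [  0  -6  -3  -2  31 ]
R3 <- R3 - (-2)*R2:  [   0    0   -3    6  -21 ]
R4 <- R4 - (-2)*R2:  [   0    0   -3    4  -11 ]
R4 <- R4 - (1)*R3:  [  0   0   0  -2  10 ]
Row echelon form:
[ 4  -2   0   3  |  -31 ]
[ 0   3   0   3  |  -21 ]
[ 0   0  -3   6  |  -21 ]
[ 0   0   0  -2  |   10 ]
Back-substitution:
w = (10) / -2 = -5
z = (-21 - (6)*(-5)) / -3 = -3
y = (-21 - (3)*(-5)) / 3 = -2
x = (-31 - (-2)*(-2) - (3)*(-5)) / 4 = -5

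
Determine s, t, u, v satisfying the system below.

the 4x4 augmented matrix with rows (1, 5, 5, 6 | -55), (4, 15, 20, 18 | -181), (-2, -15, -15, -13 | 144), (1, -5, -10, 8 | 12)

Forward elimination on [A|b]:
R2 <- R2 - (4)*R1:  [  0  -5   0  -6  39 ]
R3 <- R3 - (-2)*R1:  [  0  -5  -5  -1  34 ]
R4 <- R4 - (1)*R1:  [   0  -10  -15    2   67 ]
R3 <- R3 - (1)*R2:  [  0   0  -5   5  -5 ]
R4 <- R4 - (2)*R2:  [   0    0  -15   14  -11 ]
R4 <- R4 - (3)*R3:  [  0   0   0  -1   4 ]
Row echelon form:
[ 1   5   5   6  |  -55 ]
[ 0  -5   0  -6  |   39 ]
[ 0   0  -5   5  |   -5 ]
[ 0   0   0  -1  |    4 ]
Back-substitution:
v = (4) / -1 = -4
u = (-5 - (5)*(-4)) / -5 = -3
t = (39 - (-6)*(-4)) / -5 = -3
s = (-55 - (5)*(-3) - (5)*(-3) - (6)*(-4)) / 1 = -1

(-1, -3, -3, -4)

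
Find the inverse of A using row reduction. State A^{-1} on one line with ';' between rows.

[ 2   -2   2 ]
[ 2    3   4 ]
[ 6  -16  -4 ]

Gauss-Jordan on [A | I]:
R1 <- (1/2)*R1:  [   1   -1    1  |  1/2    0    0 ]
R2 <- R2 - (2)*R1:  [  0   5   2  |  -1   1   0 ]
R3 <- R3 - (6)*R1:  [   0  -10  -10  |   -3    0    1 ]
R2 <- (1/5)*R2:  [    0     1   2/5  |  -1/5   1/5     0 ]
R1 <- R1 - (-1)*R2:  [    1     0   7/5  |  3/10   1/5     0 ]
R3 <- R3 - (-10)*R2:  [  0   0  -6  |  -5   2   1 ]
R3 <- (1/-6)*R3:  [    0     0     1  |   5/6  -1/3  -1/6 ]
R1 <- R1 - (7/5)*R3:  [      1       0       0  |  -13/15     2/3    7/30 ]
R2 <- R2 - (2/5)*R3:  [     0      1      0  |  -8/15    1/3   1/15 ]
Right block of [I | A^{-1}] is the inverse:
[ -13/15   2/3  7/30 ]
[  -8/15   1/3  1/15 ]
[    5/6  -1/3  -1/6 ]

inverse = [-13/15 2/3 7/30; -8/15 1/3 1/15; 5/6 -1/3 -1/6]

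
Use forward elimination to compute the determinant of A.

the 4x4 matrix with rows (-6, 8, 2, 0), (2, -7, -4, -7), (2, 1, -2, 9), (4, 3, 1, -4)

det(A) = 2212

Forward elimination:
R2 <- R2 - (-1/3)*R1:  [     0  -13/3  -10/3     -7 ]
R3 <- R3 - (-1/3)*R1:  [    0  11/3  -4/3     9 ]
R4 <- R4 - (-2/3)*R1:  [    0  25/3   7/3    -4 ]
R3 <- R3 - (-11/13)*R2:  [      0       0  -54/13   40/13 ]
R4 <- R4 - (-25/13)*R2:  [       0        0   -53/13  -227/13 ]
R4 <- R4 - (53/54)*R3:  [       0        0        0  -553/27 ]
Upper-triangular form:
[ -6      8       2        0 ]
[  0  -13/3   -10/3       -7 ]
[  0      0  -54/13    40/13 ]
[  0      0       0  -553/27 ]
det(A) = (-1)^0 * (-6) * (-13/3) * (-54/13) * (-553/27) = 2212  (0 row swaps -> sign +1)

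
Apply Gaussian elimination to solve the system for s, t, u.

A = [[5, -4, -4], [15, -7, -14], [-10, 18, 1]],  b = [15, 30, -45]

(-5, -5, -5)

Forward elimination on [A|b]:
R2 <- R2 - (3)*R1:  [   0    5   -2  -15 ]
R3 <- R3 - (-2)*R1:  [   0   10   -7  -15 ]
R3 <- R3 - (2)*R2:  [  0   0  -3  15 ]
Row echelon form:
[ 5  -4  -4  |   15 ]
[ 0   5  -2  |  -15 ]
[ 0   0  -3  |   15 ]
Back-substitution:
u = (15) / -3 = -5
t = (-15 - (-2)*(-5)) / 5 = -5
s = (15 - (-4)*(-5) - (-4)*(-5)) / 5 = -5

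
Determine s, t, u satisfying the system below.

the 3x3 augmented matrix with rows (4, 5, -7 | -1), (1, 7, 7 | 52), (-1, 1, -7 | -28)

(3, 3, 4)

Forward elimination on [A|b]:
R2 <- R2 - (1/4)*R1:  [     0   23/4   35/4  209/4 ]
R3 <- R3 - (-1/4)*R1:  [      0     9/4   -35/4  -113/4 ]
R3 <- R3 - (9/23)*R2:  [        0         0   -280/23  -1120/23 ]
Row echelon form:
[ 4     5       -7  |        -1 ]
[ 0  23/4     35/4  |     209/4 ]
[ 0     0  -280/23  |  -1120/23 ]
Back-substitution:
u = (-1120/23) / (-280/23) = 4
t = (209/4 - (35/4)*(4)) / (23/4) = 3
s = (-1 - (5)*(3) - (-7)*(4)) / 4 = 3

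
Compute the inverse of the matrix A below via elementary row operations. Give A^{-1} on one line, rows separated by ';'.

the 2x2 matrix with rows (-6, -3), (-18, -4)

inverse = [2/15 -1/10; -3/5 1/5]

Gauss-Jordan on [A | I]:
R1 <- (1/-6)*R1:  [    1   1/2  |  -1/6     0 ]
R2 <- R2 - (-18)*R1:  [  0   5  |  -3   1 ]
R2 <- (1/5)*R2:  [    0     1  |  -3/5   1/5 ]
R1 <- R1 - (1/2)*R2:  [     1      0  |   2/15  -1/10 ]
Right block of [I | A^{-1}] is the inverse:
[ 2/15  -1/10 ]
[ -3/5    1/5 ]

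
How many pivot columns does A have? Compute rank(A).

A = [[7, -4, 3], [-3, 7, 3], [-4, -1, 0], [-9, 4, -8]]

rank(A) = 3

Row reduction:
R2 <- R2 - (-3/7)*R1:  [    0  37/7  30/7 ]
R3 <- R3 - (-4/7)*R1:  [     0  -23/7   12/7 ]
R4 <- R4 - (-9/7)*R1:  [     0   -8/7  -29/7 ]
R3 <- R3 - (-23/37)*R2:  [      0       0  162/37 ]
R4 <- R4 - (-8/37)*R2:  [       0        0  -119/37 ]
R4 <- R4 - (-119/162)*R3:  [ 0  0  0 ]
Row echelon form:
[ 7    -4       3 ]
[ 0  37/7    30/7 ]
[ 0     0  162/37 ]
[ 0     0       0 ]
Nonzero rows / pivot columns: 3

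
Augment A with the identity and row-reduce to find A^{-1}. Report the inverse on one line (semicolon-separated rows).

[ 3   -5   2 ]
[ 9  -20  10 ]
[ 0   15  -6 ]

Gauss-Jordan on [A | I]:
R1 <- (1/3)*R1:  [    1  -5/3   2/3  |   1/3     0     0 ]
R2 <- R2 - (9)*R1:  [  0  -5   4  |  -3   1   0 ]
R2 <- (1/-5)*R2:  [    0     1  -4/5  |   3/5  -1/5     0 ]
R1 <- R1 - (-5/3)*R2:  [    1     0  -2/3  |   4/3  -1/3     0 ]
R3 <- R3 - (15)*R2:  [  0   0   6  |  -9   3   1 ]
R3 <- (1/6)*R3:  [    0     0     1  |  -3/2   1/2   1/6 ]
R1 <- R1 - (-2/3)*R3:  [   1    0    0  |  1/3    0  1/9 ]
R2 <- R2 - (-4/5)*R3:  [    0     1     0  |  -3/5   1/5  2/15 ]
Right block of [I | A^{-1}] is the inverse:
[  1/3    0   1/9 ]
[ -3/5  1/5  2/15 ]
[ -3/2  1/2   1/6 ]

inverse = [1/3 0 1/9; -3/5 1/5 2/15; -3/2 1/2 1/6]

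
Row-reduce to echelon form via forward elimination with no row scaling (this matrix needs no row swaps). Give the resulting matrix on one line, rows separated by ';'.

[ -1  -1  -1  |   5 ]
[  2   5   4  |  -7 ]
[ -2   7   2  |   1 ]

REF = [-1 -1 -1 5; 0 3 2 3; 0 0 -2 -18]

Forward elimination:
R2 <- R2 - (-2)*R1:  [ 0  3  2  3 ]
R3 <- R3 - (2)*R1:  [  0   9   4  -9 ]
R3 <- R3 - (3)*R2:  [   0    0   -2  -18 ]
Row echelon form:
[ -1  -1  -1  |    5 ]
[  0   3   2  |    3 ]
[  0   0  -2  |  -18 ]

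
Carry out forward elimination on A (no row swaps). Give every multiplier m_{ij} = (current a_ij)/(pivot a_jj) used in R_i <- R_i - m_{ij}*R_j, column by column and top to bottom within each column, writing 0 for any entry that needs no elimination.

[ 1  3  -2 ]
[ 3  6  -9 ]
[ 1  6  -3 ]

multipliers: 3, 1, -1

Forward elimination:
R2 <- R2 - (3)*R1:  [  0  -3  -3 ]
R3 <- R3 - (1)*R1:  [  0   3  -1 ]
R3 <- R3 - (-1)*R2:  [  0   0  -4 ]
Multipliers (in order of application): m_{21} = 3, m_{31} = 1, m_{32} = -1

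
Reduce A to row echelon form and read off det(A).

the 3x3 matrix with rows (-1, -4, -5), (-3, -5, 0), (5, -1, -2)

det(A) = -126

Forward elimination:
R2 <- R2 - (3)*R1:  [  0   7  15 ]
R3 <- R3 - (-5)*R1:  [   0  -21  -27 ]
R3 <- R3 - (-3)*R2:  [  0   0  18 ]
Upper-triangular form:
[ -1  -4  -5 ]
[  0   7  15 ]
[  0   0  18 ]
det(A) = (-1)^0 * (-1) * (7) * (18) = -126  (0 row swaps -> sign +1)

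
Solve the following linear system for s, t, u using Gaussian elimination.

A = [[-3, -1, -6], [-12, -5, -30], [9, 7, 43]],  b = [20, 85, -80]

(-5, -5, 0)

Forward elimination on [A|b]:
R2 <- R2 - (4)*R1:  [  0  -1  -6   5 ]
R3 <- R3 - (-3)*R1:  [   0    4   25  -20 ]
R3 <- R3 - (-4)*R2:  [ 0  0  1  0 ]
Row echelon form:
[ -3  -1  -6  |  20 ]
[  0  -1  -6  |   5 ]
[  0   0   1  |   0 ]
Back-substitution:
u = (0) / 1 = 0
t = (5 - (-6)*(0)) / -1 = -5
s = (20 - (-1)*(-5) - (-6)*(0)) / -3 = -5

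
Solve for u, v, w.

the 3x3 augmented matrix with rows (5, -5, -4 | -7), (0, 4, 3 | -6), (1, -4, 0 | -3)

Forward elimination on [A|b]:
R3 <- R3 - (1/5)*R1:  [    0    -3   4/5  -8/5 ]
R3 <- R3 - (-3/4)*R2:  [      0       0   61/20  -61/10 ]
Row echelon form:
[ 5  -5     -4  |      -7 ]
[ 0   4      3  |      -6 ]
[ 0   0  61/20  |  -61/10 ]
Back-substitution:
w = (-61/10) / (61/20) = -2
v = (-6 - (3)*(-2)) / 4 = 0
u = (-7 - (-5)*(0) - (-4)*(-2)) / 5 = -3

(-3, 0, -2)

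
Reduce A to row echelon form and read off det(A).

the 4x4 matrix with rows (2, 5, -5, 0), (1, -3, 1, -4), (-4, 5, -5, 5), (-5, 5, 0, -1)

Forward elimination:
R2 <- R2 - (1/2)*R1:  [     0  -11/2    7/2     -4 ]
R3 <- R3 - (-2)*R1:  [   0   15  -15    5 ]
R4 <- R4 - (-5/2)*R1:  [     0   35/2  -25/2     -1 ]
R3 <- R3 - (-30/11)*R2:  [      0       0  -60/11  -65/11 ]
R4 <- R4 - (-35/11)*R2:  [       0        0   -15/11  -151/11 ]
R4 <- R4 - (1/4)*R3:  [     0      0      0  -49/4 ]
Upper-triangular form:
[ 2      5      -5       0 ]
[ 0  -11/2     7/2      -4 ]
[ 0      0  -60/11  -65/11 ]
[ 0      0       0   -49/4 ]
det(A) = (-1)^0 * (2) * (-11/2) * (-60/11) * (-49/4) = -735  (0 row swaps -> sign +1)

det(A) = -735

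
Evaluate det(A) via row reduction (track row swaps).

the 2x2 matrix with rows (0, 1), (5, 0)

det(A) = -5

Forward elimination:
R1 <-> R2   (pivot in column 1 was zero)
[ 5  0 ]
[ 0  1 ]
Upper-triangular form:
[ 5  0 ]
[ 0  1 ]
det(A) = (-1)^1 * (5) * (1) = -5  (1 row swap -> sign -1)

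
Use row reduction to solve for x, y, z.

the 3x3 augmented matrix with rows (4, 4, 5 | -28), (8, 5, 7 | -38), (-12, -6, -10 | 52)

(0, -2, -4)

Forward elimination on [A|b]:
R2 <- R2 - (2)*R1:  [  0  -3  -3  18 ]
R3 <- R3 - (-3)*R1:  [   0    6    5  -32 ]
R3 <- R3 - (-2)*R2:  [  0   0  -1   4 ]
Row echelon form:
[ 4   4   5  |  -28 ]
[ 0  -3  -3  |   18 ]
[ 0   0  -1  |    4 ]
Back-substitution:
z = (4) / -1 = -4
y = (18 - (-3)*(-4)) / -3 = -2
x = (-28 - (4)*(-2) - (5)*(-4)) / 4 = 0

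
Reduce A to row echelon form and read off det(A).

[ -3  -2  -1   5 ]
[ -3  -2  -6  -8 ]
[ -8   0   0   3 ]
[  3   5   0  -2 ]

Forward elimination:
R2 <- R2 - (1)*R1:  [   0    0   -5  -13 ]
R3 <- R3 - (8/3)*R1:  [     0   16/3    8/3  -31/3 ]
R4 <- R4 - (-1)*R1:  [  0   3  -1   3 ]
R2 <-> R3   (pivot in column 2 was zero)
[ -3    -2   -1      5 ]
[  0  16/3  8/3  -31/3 ]
[  0     0   -5    -13 ]
[  0     3   -1      3 ]
R4 <- R4 - (9/16)*R2:  [      0       0    -5/2  141/16 ]
R4 <- R4 - (1/2)*R3:  [      0       0       0  245/16 ]
Upper-triangular form:
[ -3    -2   -1       5 ]
[  0  16/3  8/3   -31/3 ]
[  0     0   -5     -13 ]
[  0     0    0  245/16 ]
det(A) = (-1)^1 * (-3) * (16/3) * (-5) * (245/16) = -1225  (1 row swap -> sign -1)

det(A) = -1225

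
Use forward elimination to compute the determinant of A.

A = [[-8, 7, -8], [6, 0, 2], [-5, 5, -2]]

Forward elimination:
R2 <- R2 - (-3/4)*R1:  [    0  21/4    -4 ]
R3 <- R3 - (5/8)*R1:  [   0  5/8    3 ]
R3 <- R3 - (5/42)*R2:  [     0      0  73/21 ]
Upper-triangular form:
[ -8     7     -8 ]
[  0  21/4     -4 ]
[  0     0  73/21 ]
det(A) = (-1)^0 * (-8) * (21/4) * (73/21) = -146  (0 row swaps -> sign +1)

det(A) = -146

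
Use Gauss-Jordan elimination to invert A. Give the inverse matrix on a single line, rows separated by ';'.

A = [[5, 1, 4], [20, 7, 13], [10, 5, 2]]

inverse = [17/15 -2/5 1/3; -2 2/3 -1/3; -2/3 1/3 -1/3]

Gauss-Jordan on [A | I]:
R1 <- (1/5)*R1:  [   1  1/5  4/5  |  1/5    0    0 ]
R2 <- R2 - (20)*R1:  [  0   3  -3  |  -4   1   0 ]
R3 <- R3 - (10)*R1:  [  0   3  -6  |  -2   0   1 ]
R2 <- (1/3)*R2:  [    0     1    -1  |  -4/3   1/3     0 ]
R1 <- R1 - (1/5)*R2:  [     1      0      1  |   7/15  -1/15      0 ]
R3 <- R3 - (3)*R2:  [  0   0  -3  |   2  -1   1 ]
R3 <- (1/-3)*R3:  [    0     0     1  |  -2/3   1/3  -1/3 ]
R1 <- R1 - (1)*R3:  [     1      0      0  |  17/15   -2/5    1/3 ]
R2 <- R2 - (-1)*R3:  [    0     1     0  |    -2   2/3  -1/3 ]
Right block of [I | A^{-1}] is the inverse:
[ 17/15  -2/5   1/3 ]
[    -2   2/3  -1/3 ]
[  -2/3   1/3  -1/3 ]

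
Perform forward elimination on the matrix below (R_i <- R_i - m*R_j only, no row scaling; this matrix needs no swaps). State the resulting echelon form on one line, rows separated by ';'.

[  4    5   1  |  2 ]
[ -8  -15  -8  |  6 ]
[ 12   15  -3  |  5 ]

REF = [4 5 1 2; 0 -5 -6 10; 0 0 -6 -1]

Forward elimination:
R2 <- R2 - (-2)*R1:  [  0  -5  -6  10 ]
R3 <- R3 - (3)*R1:  [  0   0  -6  -1 ]
Row echelon form:
[ 4   5   1  |   2 ]
[ 0  -5  -6  |  10 ]
[ 0   0  -6  |  -1 ]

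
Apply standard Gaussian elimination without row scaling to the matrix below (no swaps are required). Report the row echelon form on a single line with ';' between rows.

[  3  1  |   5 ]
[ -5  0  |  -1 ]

REF = [3 1 5; 0 5/3 22/3]

Forward elimination:
R2 <- R2 - (-5/3)*R1:  [    0   5/3  22/3 ]
Row echelon form:
[ 3    1  |     5 ]
[ 0  5/3  |  22/3 ]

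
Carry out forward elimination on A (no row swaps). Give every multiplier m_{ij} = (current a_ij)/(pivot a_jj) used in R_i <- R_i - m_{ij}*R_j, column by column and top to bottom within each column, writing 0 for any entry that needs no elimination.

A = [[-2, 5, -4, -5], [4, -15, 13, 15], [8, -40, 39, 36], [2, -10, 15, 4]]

multipliers: -2, -4, -1, 4, 1, 2

Forward elimination:
R2 <- R2 - (-2)*R1:  [  0  -5   5   5 ]
R3 <- R3 - (-4)*R1:  [   0  -20   23   16 ]
R4 <- R4 - (-1)*R1:  [  0  -5  11  -1 ]
R3 <- R3 - (4)*R2:  [  0   0   3  -4 ]
R4 <- R4 - (1)*R2:  [  0   0   6  -6 ]
R4 <- R4 - (2)*R3:  [ 0  0  0  2 ]
Multipliers (in order of application): m_{21} = -2, m_{31} = -4, m_{41} = -1, m_{32} = 4, m_{42} = 1, m_{43} = 2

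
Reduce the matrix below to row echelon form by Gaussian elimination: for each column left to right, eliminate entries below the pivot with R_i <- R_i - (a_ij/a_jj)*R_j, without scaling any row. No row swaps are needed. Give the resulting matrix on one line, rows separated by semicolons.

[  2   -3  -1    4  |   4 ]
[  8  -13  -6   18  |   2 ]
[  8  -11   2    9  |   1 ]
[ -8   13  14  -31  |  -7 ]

Forward elimination:
R2 <- R2 - (4)*R1:  [   0   -1   -2    2  -14 ]
R3 <- R3 - (4)*R1:  [   0    1    6   -7  -15 ]
R4 <- R4 - (-4)*R1:  [   0    1   10  -15    9 ]
R3 <- R3 - (-1)*R2:  [   0    0    4   -5  -29 ]
R4 <- R4 - (-1)*R2:  [   0    0    8  -13   -5 ]
R4 <- R4 - (2)*R3:  [  0   0   0  -3  53 ]
Row echelon form:
[ 2  -3  -1   4  |    4 ]
[ 0  -1  -2   2  |  -14 ]
[ 0   0   4  -5  |  -29 ]
[ 0   0   0  -3  |   53 ]

REF = [2 -3 -1 4 4; 0 -1 -2 2 -14; 0 0 4 -5 -29; 0 0 0 -3 53]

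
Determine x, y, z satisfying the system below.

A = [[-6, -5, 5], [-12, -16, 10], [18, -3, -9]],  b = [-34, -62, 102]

Forward elimination on [A|b]:
R2 <- R2 - (2)*R1:  [  0  -6   0   6 ]
R3 <- R3 - (-3)*R1:  [   0  -18    6    0 ]
R3 <- R3 - (3)*R2:  [   0    0    6  -18 ]
Row echelon form:
[ -6  -5  5  |  -34 ]
[  0  -6  0  |    6 ]
[  0   0  6  |  -18 ]
Back-substitution:
z = (-18) / 6 = -3
y = (6) / -6 = -1
x = (-34 - (-5)*(-1) - (5)*(-3)) / -6 = 4

(4, -1, -3)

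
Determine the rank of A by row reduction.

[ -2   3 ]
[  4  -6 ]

rank(A) = 1

Row reduction:
R2 <- R2 - (-2)*R1:  [ 0  0 ]
Row echelon form:
[ -2  3 ]
[  0  0 ]
Nonzero rows / pivot columns: 1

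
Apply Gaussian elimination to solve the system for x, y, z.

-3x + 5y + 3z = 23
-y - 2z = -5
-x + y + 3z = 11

Forward elimination on [A|b]:
R3 <- R3 - (1/3)*R1:  [    0  -2/3     2  10/3 ]
R3 <- R3 - (2/3)*R2:  [    0     0  10/3  20/3 ]
Row echelon form:
[ -3   5     3  |    23 ]
[  0  -1    -2  |    -5 ]
[  0   0  10/3  |  20/3 ]
Back-substitution:
z = (20/3) / (10/3) = 2
y = (-5 - (-2)*(2)) / -1 = 1
x = (23 - (5)*(1) - (3)*(2)) / -3 = -4

(-4, 1, 2)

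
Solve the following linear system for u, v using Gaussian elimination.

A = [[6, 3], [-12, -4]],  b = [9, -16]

Forward elimination on [A|b]:
R2 <- R2 - (-2)*R1:  [ 0  2  2 ]
Row echelon form:
[ 6  3  |  9 ]
[ 0  2  |  2 ]
Back-substitution:
v = (2) / 2 = 1
u = (9 - (3)*(1)) / 6 = 1

(1, 1)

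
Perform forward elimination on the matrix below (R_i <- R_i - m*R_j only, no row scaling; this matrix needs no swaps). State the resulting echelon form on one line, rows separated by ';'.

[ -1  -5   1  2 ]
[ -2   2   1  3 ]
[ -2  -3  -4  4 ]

Forward elimination:
R2 <- R2 - (2)*R1:  [  0  12  -1  -1 ]
R3 <- R3 - (2)*R1:  [  0   7  -6   0 ]
R3 <- R3 - (7/12)*R2:  [      0       0  -65/12    7/12 ]
Row echelon form:
[ -1  -5       1     2 ]
[  0  12      -1    -1 ]
[  0   0  -65/12  7/12 ]

REF = [-1 -5 1 2; 0 12 -1 -1; 0 0 -65/12 7/12]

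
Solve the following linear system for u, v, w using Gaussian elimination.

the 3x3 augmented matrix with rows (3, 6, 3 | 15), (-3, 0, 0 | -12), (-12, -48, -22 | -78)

Forward elimination on [A|b]:
R2 <- R2 - (-1)*R1:  [ 0  6  3  3 ]
R3 <- R3 - (-4)*R1:  [   0  -24  -10  -18 ]
R3 <- R3 - (-4)*R2:  [  0   0   2  -6 ]
Row echelon form:
[ 3  6  3  |  15 ]
[ 0  6  3  |   3 ]
[ 0  0  2  |  -6 ]
Back-substitution:
w = (-6) / 2 = -3
v = (3 - (3)*(-3)) / 6 = 2
u = (15 - (6)*(2) - (3)*(-3)) / 3 = 4

(4, 2, -3)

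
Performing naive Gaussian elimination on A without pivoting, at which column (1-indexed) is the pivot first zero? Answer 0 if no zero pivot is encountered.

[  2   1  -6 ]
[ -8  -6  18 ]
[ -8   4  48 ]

first zero-pivot column = 3

Naive forward elimination:
R2 <- R2 - (-4)*R1:  [  0  -2  -6 ]
R3 <- R3 - (-4)*R1:  [  0   8  24 ]
R3 <- R3 - (-4)*R2:  [ 0  0  0 ]
Matrix at this point:
[ 2   1  -6 ]
[ 0  -2  -6 ]
[ 0   0   0 ]
Pivot entry (3,3) in the last row is zero and there are no rows below to swap with -> zero pivot in column 3 (A is singular).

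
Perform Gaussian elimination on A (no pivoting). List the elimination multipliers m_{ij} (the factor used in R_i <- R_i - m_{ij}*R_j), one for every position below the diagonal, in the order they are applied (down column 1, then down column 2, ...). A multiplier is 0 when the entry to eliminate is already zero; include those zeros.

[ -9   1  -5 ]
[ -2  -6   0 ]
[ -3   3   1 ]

Forward elimination:
R2 <- R2 - (2/9)*R1:  [     0  -56/9   10/9 ]
R3 <- R3 - (1/3)*R1:  [   0  8/3  8/3 ]
R3 <- R3 - (-3/7)*R2:  [    0     0  22/7 ]
Multipliers (in order of application): m_{21} = 2/9, m_{31} = 1/3, m_{32} = -3/7

multipliers: 2/9, 1/3, -3/7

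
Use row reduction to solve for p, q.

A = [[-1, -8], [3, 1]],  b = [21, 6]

Forward elimination on [A|b]:
R2 <- R2 - (-3)*R1:  [   0  -23   69 ]
Row echelon form:
[ -1   -8  |  21 ]
[  0  -23  |  69 ]
Back-substitution:
q = (69) / -23 = -3
p = (21 - (-8)*(-3)) / -1 = 3

(3, -3)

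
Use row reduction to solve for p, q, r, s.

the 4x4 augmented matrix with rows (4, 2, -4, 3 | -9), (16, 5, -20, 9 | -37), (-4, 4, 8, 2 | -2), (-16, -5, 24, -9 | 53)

(5, -2, 4, -3)

Forward elimination on [A|b]:
R2 <- R2 - (4)*R1:  [  0  -3  -4  -3  -1 ]
R3 <- R3 - (-1)*R1:  [   0    6    4    5  -11 ]
R4 <- R4 - (-4)*R1:  [  0   3   8   3  17 ]
R3 <- R3 - (-2)*R2:  [   0    0   -4   -1  -13 ]
R4 <- R4 - (-1)*R2:  [  0   0   4   0  16 ]
R4 <- R4 - (-1)*R3:  [  0   0   0  -1   3 ]
Row echelon form:
[ 4   2  -4   3  |   -9 ]
[ 0  -3  -4  -3  |   -1 ]
[ 0   0  -4  -1  |  -13 ]
[ 0   0   0  -1  |    3 ]
Back-substitution:
s = (3) / -1 = -3
r = (-13 - (-1)*(-3)) / -4 = 4
q = (-1 - (-4)*(4) - (-3)*(-3)) / -3 = -2
p = (-9 - (2)*(-2) - (-4)*(4) - (3)*(-3)) / 4 = 5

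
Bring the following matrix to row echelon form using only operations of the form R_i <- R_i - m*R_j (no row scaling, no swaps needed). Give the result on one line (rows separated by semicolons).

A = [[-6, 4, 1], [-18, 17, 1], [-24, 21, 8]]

Forward elimination:
R2 <- R2 - (3)*R1:  [  0   5  -2 ]
R3 <- R3 - (4)*R1:  [ 0  5  4 ]
R3 <- R3 - (1)*R2:  [ 0  0  6 ]
Row echelon form:
[ -6  4   1 ]
[  0  5  -2 ]
[  0  0   6 ]

REF = [-6 4 1; 0 5 -2; 0 0 6]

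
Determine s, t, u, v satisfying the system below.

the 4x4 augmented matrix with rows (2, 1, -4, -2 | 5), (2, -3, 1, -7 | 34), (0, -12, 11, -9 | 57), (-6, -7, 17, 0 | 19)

(-2, -1, 0, -5)

Forward elimination on [A|b]:
R2 <- R2 - (1)*R1:  [  0  -4   5  -5  29 ]
R4 <- R4 - (-3)*R1:  [  0  -4   5  -6  34 ]
R3 <- R3 - (3)*R2:  [   0    0   -4    6  -30 ]
R4 <- R4 - (1)*R2:  [  0   0   0  -1   5 ]
Row echelon form:
[ 2   1  -4  -2  |    5 ]
[ 0  -4   5  -5  |   29 ]
[ 0   0  -4   6  |  -30 ]
[ 0   0   0  -1  |    5 ]
Back-substitution:
v = (5) / -1 = -5
u = (-30 - (6)*(-5)) / -4 = 0
t = (29 - (5)*(0) - (-5)*(-5)) / -4 = -1
s = (5 - (1)*(-1) - (-4)*(0) - (-2)*(-5)) / 2 = -2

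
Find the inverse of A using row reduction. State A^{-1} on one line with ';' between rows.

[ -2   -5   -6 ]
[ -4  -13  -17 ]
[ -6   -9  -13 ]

Gauss-Jordan on [A | I]:
R1 <- (1/-2)*R1:  [    1   5/2     3  |  -1/2     0     0 ]
R2 <- R2 - (-4)*R1:  [  0  -3  -5  |  -2   1   0 ]
R3 <- R3 - (-6)*R1:  [  0   6   5  |  -3   0   1 ]
R2 <- (1/-3)*R2:  [    0     1   5/3  |   2/3  -1/3     0 ]
R1 <- R1 - (5/2)*R2:  [     1      0   -7/6  |  -13/6    5/6      0 ]
R3 <- R3 - (6)*R2:  [  0   0  -5  |  -7   2   1 ]
R3 <- (1/-5)*R3:  [    0     0     1  |   7/5  -2/5  -1/5 ]
R1 <- R1 - (-7/6)*R3:  [     1      0      0  |  -8/15  11/30  -7/30 ]
R2 <- R2 - (5/3)*R3:  [    0     1     0  |  -5/3   1/3   1/3 ]
Right block of [I | A^{-1}] is the inverse:
[ -8/15  11/30  -7/30 ]
[  -5/3    1/3    1/3 ]
[   7/5   -2/5   -1/5 ]

inverse = [-8/15 11/30 -7/30; -5/3 1/3 1/3; 7/5 -2/5 -1/5]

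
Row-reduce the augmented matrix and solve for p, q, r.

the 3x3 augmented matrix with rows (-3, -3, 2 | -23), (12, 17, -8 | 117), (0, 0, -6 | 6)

(2, 5, -1)

Forward elimination on [A|b]:
R2 <- R2 - (-4)*R1:  [  0   5   0  25 ]
Row echelon form:
[ -3  -3   2  |  -23 ]
[  0   5   0  |   25 ]
[  0   0  -6  |    6 ]
Back-substitution:
r = (6) / -6 = -1
q = (25) / 5 = 5
p = (-23 - (-3)*(5) - (2)*(-1)) / -3 = 2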